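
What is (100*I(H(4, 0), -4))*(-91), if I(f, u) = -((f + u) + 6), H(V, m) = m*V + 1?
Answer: 27300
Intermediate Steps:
H(V, m) = 1 + V*m (H(V, m) = V*m + 1 = 1 + V*m)
I(f, u) = -6 - f - u (I(f, u) = -(6 + f + u) = -6 - f - u)
(100*I(H(4, 0), -4))*(-91) = (100*(-6 - (1 + 4*0) - 1*(-4)))*(-91) = (100*(-6 - (1 + 0) + 4))*(-91) = (100*(-6 - 1*1 + 4))*(-91) = (100*(-6 - 1 + 4))*(-91) = (100*(-3))*(-91) = -300*(-91) = 27300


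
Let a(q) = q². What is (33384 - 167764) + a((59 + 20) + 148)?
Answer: -82851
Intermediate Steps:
(33384 - 167764) + a((59 + 20) + 148) = (33384 - 167764) + ((59 + 20) + 148)² = -134380 + (79 + 148)² = -134380 + 227² = -134380 + 51529 = -82851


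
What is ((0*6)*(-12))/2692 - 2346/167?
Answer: -2346/167 ≈ -14.048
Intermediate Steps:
((0*6)*(-12))/2692 - 2346/167 = (0*(-12))*(1/2692) - 2346*1/167 = 0*(1/2692) - 2346/167 = 0 - 2346/167 = -2346/167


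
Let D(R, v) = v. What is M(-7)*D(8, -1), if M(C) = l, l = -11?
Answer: 11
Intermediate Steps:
M(C) = -11
M(-7)*D(8, -1) = -11*(-1) = 11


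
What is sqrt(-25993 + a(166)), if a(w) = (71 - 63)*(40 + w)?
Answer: 3*I*sqrt(2705) ≈ 156.03*I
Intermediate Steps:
a(w) = 320 + 8*w (a(w) = 8*(40 + w) = 320 + 8*w)
sqrt(-25993 + a(166)) = sqrt(-25993 + (320 + 8*166)) = sqrt(-25993 + (320 + 1328)) = sqrt(-25993 + 1648) = sqrt(-24345) = 3*I*sqrt(2705)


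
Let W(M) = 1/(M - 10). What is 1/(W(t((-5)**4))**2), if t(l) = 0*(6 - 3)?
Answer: 100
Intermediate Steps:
t(l) = 0 (t(l) = 0*3 = 0)
W(M) = 1/(-10 + M)
1/(W(t((-5)**4))**2) = 1/((1/(-10 + 0))**2) = 1/((1/(-10))**2) = 1/((-1/10)**2) = 1/(1/100) = 100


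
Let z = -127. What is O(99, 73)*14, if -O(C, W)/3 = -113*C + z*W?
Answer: 859236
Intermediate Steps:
O(C, W) = 339*C + 381*W (O(C, W) = -3*(-113*C - 127*W) = -3*(-127*W - 113*C) = 339*C + 381*W)
O(99, 73)*14 = (339*99 + 381*73)*14 = (33561 + 27813)*14 = 61374*14 = 859236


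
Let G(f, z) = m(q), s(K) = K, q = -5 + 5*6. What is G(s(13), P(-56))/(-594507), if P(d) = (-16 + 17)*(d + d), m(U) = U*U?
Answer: -625/594507 ≈ -0.0010513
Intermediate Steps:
q = 25 (q = -5 + 30 = 25)
m(U) = U²
P(d) = 2*d (P(d) = 1*(2*d) = 2*d)
G(f, z) = 625 (G(f, z) = 25² = 625)
G(s(13), P(-56))/(-594507) = 625/(-594507) = 625*(-1/594507) = -625/594507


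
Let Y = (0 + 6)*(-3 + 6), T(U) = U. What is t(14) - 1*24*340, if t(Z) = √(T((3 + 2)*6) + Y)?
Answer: -8160 + 4*√3 ≈ -8153.1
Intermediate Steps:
Y = 18 (Y = 6*3 = 18)
t(Z) = 4*√3 (t(Z) = √((3 + 2)*6 + 18) = √(5*6 + 18) = √(30 + 18) = √48 = 4*√3)
t(14) - 1*24*340 = 4*√3 - 1*24*340 = 4*√3 - 24*340 = 4*√3 - 8160 = -8160 + 4*√3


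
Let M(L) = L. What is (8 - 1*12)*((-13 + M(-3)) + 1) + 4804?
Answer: 4864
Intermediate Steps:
(8 - 1*12)*((-13 + M(-3)) + 1) + 4804 = (8 - 1*12)*((-13 - 3) + 1) + 4804 = (8 - 12)*(-16 + 1) + 4804 = -4*(-15) + 4804 = 60 + 4804 = 4864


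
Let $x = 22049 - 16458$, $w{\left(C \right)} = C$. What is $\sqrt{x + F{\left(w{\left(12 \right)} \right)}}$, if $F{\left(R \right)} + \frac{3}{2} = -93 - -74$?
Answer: $\frac{\sqrt{22282}}{2} \approx 74.636$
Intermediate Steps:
$F{\left(R \right)} = - \frac{41}{2}$ ($F{\left(R \right)} = - \frac{3}{2} - 19 = - \frac{41}{2}$)
$x = 5591$
$\sqrt{x + F{\left(w{\left(12 \right)} \right)}} = \sqrt{5591 - \frac{41}{2}} = \sqrt{\frac{11141}{2}} = \frac{\sqrt{22282}}{2}$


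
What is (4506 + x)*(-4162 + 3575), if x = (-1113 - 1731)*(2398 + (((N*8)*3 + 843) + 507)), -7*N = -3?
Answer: 43900796670/7 ≈ 6.2715e+9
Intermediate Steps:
N = 3/7 (N = -⅐*(-3) = 3/7 ≈ 0.42857)
x = -74819952/7 (x = (-1113 - 1731)*(2398 + ((((3/7)*8)*3 + 843) + 507)) = -2844*(2398 + (((24/7)*3 + 843) + 507)) = -2844*(2398 + ((72/7 + 843) + 507)) = -2844*(2398 + (5973/7 + 507)) = -2844*(2398 + 9522/7) = -2844*26308/7 = -74819952/7 ≈ -1.0689e+7)
(4506 + x)*(-4162 + 3575) = (4506 - 74819952/7)*(-4162 + 3575) = -74788410/7*(-587) = 43900796670/7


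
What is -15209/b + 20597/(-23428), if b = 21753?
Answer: -804362993/509629284 ≈ -1.5783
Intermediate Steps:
-15209/b + 20597/(-23428) = -15209/21753 + 20597/(-23428) = -15209*1/21753 + 20597*(-1/23428) = -15209/21753 - 20597/23428 = -804362993/509629284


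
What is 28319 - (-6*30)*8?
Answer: 29759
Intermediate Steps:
28319 - (-6*30)*8 = 28319 - (-180)*8 = 28319 - 1*(-1440) = 28319 + 1440 = 29759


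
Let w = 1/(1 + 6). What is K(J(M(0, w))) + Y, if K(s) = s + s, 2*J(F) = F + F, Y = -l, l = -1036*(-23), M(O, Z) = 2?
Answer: -23824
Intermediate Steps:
w = 1/7 ≈ 0.14286
l = 23828
Y = -23828 (Y = -1*23828 = -23828)
J(F) = F (J(F) = (F + F)/2 = (2*F)/2 = F)
K(s) = 2*s
K(J(M(0, w))) + Y = 2*2 - 23828 = 4 - 23828 = -23824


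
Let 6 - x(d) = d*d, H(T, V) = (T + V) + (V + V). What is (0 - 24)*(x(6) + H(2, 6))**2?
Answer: -2400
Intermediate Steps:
H(T, V) = T + 3*V (H(T, V) = (T + V) + 2*V = T + 3*V)
x(d) = 6 - d**2 (x(d) = 6 - d*d = 6 - d**2)
(0 - 24)*(x(6) + H(2, 6))**2 = (0 - 24)*((6 - 1*6**2) + (2 + 3*6))**2 = -24*((6 - 1*36) + (2 + 18))**2 = -24*((6 - 36) + 20)**2 = -24*(-30 + 20)**2 = -24*(-10)**2 = -24*100 = -2400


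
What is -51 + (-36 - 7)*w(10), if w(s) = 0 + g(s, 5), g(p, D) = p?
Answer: -481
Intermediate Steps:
w(s) = s (w(s) = 0 + s = s)
-51 + (-36 - 7)*w(10) = -51 + (-36 - 7)*10 = -51 - 43*10 = -51 - 430 = -481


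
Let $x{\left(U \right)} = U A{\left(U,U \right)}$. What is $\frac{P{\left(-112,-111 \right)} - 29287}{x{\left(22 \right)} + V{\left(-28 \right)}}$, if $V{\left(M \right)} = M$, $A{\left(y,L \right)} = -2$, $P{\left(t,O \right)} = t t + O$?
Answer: $\frac{2809}{12} \approx 234.08$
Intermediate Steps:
$P{\left(t,O \right)} = O + t^{2}$ ($P{\left(t,O \right)} = t^{2} + O = O + t^{2}$)
$x{\left(U \right)} = - 2 U$ ($x{\left(U \right)} = U \left(-2\right) = - 2 U$)
$\frac{P{\left(-112,-111 \right)} - 29287}{x{\left(22 \right)} + V{\left(-28 \right)}} = \frac{\left(-111 + \left(-112\right)^{2}\right) - 29287}{\left(-2\right) 22 - 28} = \frac{\left(-111 + 12544\right) - 29287}{-44 - 28} = \frac{12433 - 29287}{-72} = \left(-16854\right) \left(- \frac{1}{72}\right) = \frac{2809}{12}$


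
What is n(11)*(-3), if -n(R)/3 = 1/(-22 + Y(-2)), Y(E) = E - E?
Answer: -9/22 ≈ -0.40909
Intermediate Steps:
Y(E) = 0
n(R) = 3/22 (n(R) = -3/(-22 + 0) = -3/(-22) = -3*(-1/22) = 3/22)
n(11)*(-3) = (3/22)*(-3) = -9/22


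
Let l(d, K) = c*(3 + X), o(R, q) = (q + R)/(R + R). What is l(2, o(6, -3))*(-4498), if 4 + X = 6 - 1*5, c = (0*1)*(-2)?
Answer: 0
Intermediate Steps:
c = 0 (c = 0*(-2) = 0)
X = -3 (X = -4 + (6 - 1*5) = -4 + (6 - 5) = -4 + 1 = -3)
o(R, q) = (R + q)/(2*R) (o(R, q) = (R + q)/((2*R)) = (R + q)*(1/(2*R)) = (R + q)/(2*R))
l(d, K) = 0 (l(d, K) = 0*(3 - 3) = 0*0 = 0)
l(2, o(6, -3))*(-4498) = 0*(-4498) = 0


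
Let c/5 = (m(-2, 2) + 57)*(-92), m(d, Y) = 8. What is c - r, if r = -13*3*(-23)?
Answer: -30797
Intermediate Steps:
r = 897 (r = -39*(-23) = 897)
c = -29900 (c = 5*((8 + 57)*(-92)) = 5*(65*(-92)) = 5*(-5980) = -29900)
c - r = -29900 - 1*897 = -29900 - 897 = -30797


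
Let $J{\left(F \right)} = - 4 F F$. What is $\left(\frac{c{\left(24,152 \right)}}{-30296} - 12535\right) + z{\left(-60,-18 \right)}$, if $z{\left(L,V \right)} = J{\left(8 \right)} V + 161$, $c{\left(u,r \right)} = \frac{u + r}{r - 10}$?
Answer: $- \frac{2088098793}{268877} \approx -7766.0$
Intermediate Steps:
$c{\left(u,r \right)} = \frac{r + u}{-10 + r}$
$J{\left(F \right)} = - 4 F^{2}$
$z{\left(L,V \right)} = 161 - 256 V$ ($z{\left(L,V \right)} = - 4 \cdot 8^{2} V + 161 = \left(-4\right) 64 V + 161 = - 256 V + 161 = 161 - 256 V$)
$\left(\frac{c{\left(24,152 \right)}}{-30296} - 12535\right) + z{\left(-60,-18 \right)} = \left(\frac{\frac{1}{-10 + 152} \left(152 + 24\right)}{-30296} - 12535\right) + \left(161 - -4608\right) = \left(\frac{1}{142} \cdot 176 \left(- \frac{1}{30296}\right) - 12535\right) + \left(161 + 4608\right) = \left(\frac{1}{142} \cdot 176 \left(- \frac{1}{30296}\right) - 12535\right) + 4769 = \left(\frac{88}{71} \left(- \frac{1}{30296}\right) - 12535\right) + 4769 = \left(- \frac{11}{268877} - 12535\right) + 4769 = - \frac{3370373206}{268877} + 4769 = - \frac{2088098793}{268877}$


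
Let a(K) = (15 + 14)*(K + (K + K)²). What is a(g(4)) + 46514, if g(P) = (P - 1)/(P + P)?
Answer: 744659/16 ≈ 46541.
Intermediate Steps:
g(P) = (-1 + P)/(2*P) (g(P) = (-1 + P)/((2*P)) = (-1 + P)*(1/(2*P)) = (-1 + P)/(2*P))
a(K) = 29*K + 116*K² (a(K) = 29*(K + (2*K)²) = 29*(K + 4*K²) = 29*K + 116*K²)
a(g(4)) + 46514 = 29*((½)*(-1 + 4)/4)*(1 + 4*((½)*(-1 + 4)/4)) + 46514 = 29*((½)*(¼)*3)*(1 + 4*((½)*(¼)*3)) + 46514 = 29*(3/8)*(1 + 4*(3/8)) + 46514 = 29*(3/8)*(1 + 3/2) + 46514 = 29*(3/8)*(5/2) + 46514 = 435/16 + 46514 = 744659/16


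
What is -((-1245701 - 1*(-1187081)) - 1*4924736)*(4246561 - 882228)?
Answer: 16765669041548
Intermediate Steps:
-((-1245701 - 1*(-1187081)) - 1*4924736)*(4246561 - 882228) = -((-1245701 + 1187081) - 4924736)*3364333 = -(-58620 - 4924736)*3364333 = -(-4983356)*3364333 = -1*(-16765669041548) = 16765669041548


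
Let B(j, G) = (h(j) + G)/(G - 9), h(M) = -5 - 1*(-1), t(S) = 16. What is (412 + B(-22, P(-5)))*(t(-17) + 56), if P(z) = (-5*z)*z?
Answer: 1992132/67 ≈ 29733.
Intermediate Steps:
h(M) = -4 (h(M) = -5 + 1 = -4)
P(z) = -5*z²
B(j, G) = (-4 + G)/(-9 + G) (B(j, G) = (-4 + G)/(G - 9) = (-4 + G)/(-9 + G))
(412 + B(-22, P(-5)))*(t(-17) + 56) = (412 + (-4 - 5*(-5)²)/(-9 - 5*(-5)²))*(16 + 56) = (412 + (-4 - 5*25)/(-9 - 5*25))*72 = (412 + (-4 - 125)/(-9 - 125))*72 = (412 - 129/(-134))*72 = (412 - 1/134*(-129))*72 = (412 + 129/134)*72 = (55337/134)*72 = 1992132/67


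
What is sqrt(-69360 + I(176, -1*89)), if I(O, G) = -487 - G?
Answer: I*sqrt(69758) ≈ 264.12*I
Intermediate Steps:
sqrt(-69360 + I(176, -1*89)) = sqrt(-69360 + (-487 - (-1)*89)) = sqrt(-69360 + (-487 - 1*(-89))) = sqrt(-69360 + (-487 + 89)) = sqrt(-69360 - 398) = sqrt(-69758) = I*sqrt(69758)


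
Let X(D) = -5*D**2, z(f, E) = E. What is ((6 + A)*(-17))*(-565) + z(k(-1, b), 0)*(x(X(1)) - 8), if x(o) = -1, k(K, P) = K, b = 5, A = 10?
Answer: 153680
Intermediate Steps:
((6 + A)*(-17))*(-565) + z(k(-1, b), 0)*(x(X(1)) - 8) = ((6 + 10)*(-17))*(-565) + 0*(-1 - 8) = (16*(-17))*(-565) + 0*(-9) = -272*(-565) + 0 = 153680 + 0 = 153680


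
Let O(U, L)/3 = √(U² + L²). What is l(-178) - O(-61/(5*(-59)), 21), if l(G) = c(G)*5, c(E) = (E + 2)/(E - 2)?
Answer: 44/9 - 3*√38381746/295 ≈ -58.114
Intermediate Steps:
c(E) = (2 + E)/(-2 + E)
O(U, L) = 3*√(L² + U²) (O(U, L) = 3*√(U² + L²) = 3*√(L² + U²))
l(G) = 5*(2 + G)/(-2 + G) (l(G) = ((2 + G)/(-2 + G))*5 = 5*(2 + G)/(-2 + G))
l(-178) - O(-61/(5*(-59)), 21) = 5*(2 - 178)/(-2 - 178) - 3*√(21² + (-61/(5*(-59)))²) = 5*(-176)/(-180) - 3*√(441 + (-61/(-295))²) = 5*(-1/180)*(-176) - 3*√(441 + (-61*(-1/295))²) = 44/9 - 3*√(441 + (61/295)²) = 44/9 - 3*√(441 + 3721/87025) = 44/9 - 3*√(38381746/87025) = 44/9 - 3*√38381746/295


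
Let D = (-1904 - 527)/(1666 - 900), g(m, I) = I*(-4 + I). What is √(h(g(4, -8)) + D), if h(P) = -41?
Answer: I*√25919142/766 ≈ 6.6463*I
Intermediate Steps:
D = -2431/766 ≈ -3.1736
√(h(g(4, -8)) + D) = √(-41 - 2431/766) = √(-33837/766) = I*√25919142/766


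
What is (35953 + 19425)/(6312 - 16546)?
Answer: -27689/5117 ≈ -5.4112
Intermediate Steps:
(35953 + 19425)/(6312 - 16546) = 55378/(-10234) = 55378*(-1/10234) = -27689/5117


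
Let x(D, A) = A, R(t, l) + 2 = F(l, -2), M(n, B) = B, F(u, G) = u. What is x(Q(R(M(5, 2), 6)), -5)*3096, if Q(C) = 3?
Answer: -15480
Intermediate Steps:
R(t, l) = -2 + l
x(Q(R(M(5, 2), 6)), -5)*3096 = -5*3096 = -15480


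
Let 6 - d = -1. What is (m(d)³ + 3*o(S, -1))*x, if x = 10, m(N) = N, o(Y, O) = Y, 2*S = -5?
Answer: 3355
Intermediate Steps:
S = -5/2 (S = (½)*(-5) = -5/2 ≈ -2.5000)
d = 7 (d = 6 - 1*(-1) = 6 + 1 = 7)
(m(d)³ + 3*o(S, -1))*x = (7³ + 3*(-5/2))*10 = (343 - 15/2)*10 = (671/2)*10 = 3355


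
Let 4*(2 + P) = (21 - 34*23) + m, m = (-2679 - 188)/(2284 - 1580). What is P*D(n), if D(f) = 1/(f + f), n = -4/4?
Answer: 544243/5632 ≈ 96.634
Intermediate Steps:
n = -1 (n = -4*1/4 = -1)
D(f) = 1/(2*f)
m = -2867/704 ≈ -4.0724
P = -544243/2816 (P = -2 + ((21 - 34*23) - 2867/704)/4 = -2 + ((21 - 782) - 2867/704)/4 = -2 + (-761 - 2867/704)/4 = -2 + (1/4)*(-538611/704) = -2 - 538611/2816 = -544243/2816 ≈ -193.27)
P*D(n) = -544243/(5632*(-1)) = -544243*(-1)/5632 = -544243/2816*(-1/2) = 544243/5632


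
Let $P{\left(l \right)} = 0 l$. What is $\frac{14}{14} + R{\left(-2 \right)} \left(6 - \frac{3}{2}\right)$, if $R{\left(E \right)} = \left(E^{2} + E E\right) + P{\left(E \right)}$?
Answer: $37$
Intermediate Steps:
$P{\left(l \right)} = 0$
$R{\left(E \right)} = 2 E^{2}$ ($R{\left(E \right)} = \left(E^{2} + E E\right) + 0 = \left(E^{2} + E^{2}\right) + 0 = 2 E^{2} + 0 = 2 E^{2}$)
$\frac{14}{14} + R{\left(-2 \right)} \left(6 - \frac{3}{2}\right) = \frac{14}{14} + 2 \left(-2\right)^{2} \left(6 - \frac{3}{2}\right) = 14 \cdot \frac{1}{14} + 2 \cdot 4 \left(6 - \frac{3}{2}\right) = 1 + 8 \left(6 - \frac{3}{2}\right) = 1 + 8 \cdot \frac{9}{2} = 1 + 36 = 37$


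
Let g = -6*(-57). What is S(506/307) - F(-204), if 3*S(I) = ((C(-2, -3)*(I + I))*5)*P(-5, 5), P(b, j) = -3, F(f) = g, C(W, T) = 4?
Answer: -125234/307 ≈ -407.93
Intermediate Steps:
g = 342
F(f) = 342
S(I) = -40*I (S(I) = (((4*(I + I))*5)*(-3))/3 = (((4*(2*I))*5)*(-3))/3 = (((8*I)*5)*(-3))/3 = ((40*I)*(-3))/3 = (-120*I)/3 = -40*I)
S(506/307) - F(-204) = -20240/307 - 1*342 = -20240/307 - 342 = -125234/307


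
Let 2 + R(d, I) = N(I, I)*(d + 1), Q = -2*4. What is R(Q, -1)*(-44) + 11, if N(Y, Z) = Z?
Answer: -209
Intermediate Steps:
Q = -8
R(d, I) = -2 + I*(1 + d) (R(d, I) = -2 + I*(d + 1) = -2 + I*(1 + d))
R(Q, -1)*(-44) + 11 = (-2 - 1 - 1*(-8))*(-44) + 11 = (-2 - 1 + 8)*(-44) + 11 = 5*(-44) + 11 = -220 + 11 = -209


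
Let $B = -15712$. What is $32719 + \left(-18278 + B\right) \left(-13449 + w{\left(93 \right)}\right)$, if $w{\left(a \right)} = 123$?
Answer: $452983459$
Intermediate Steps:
$32719 + \left(-18278 + B\right) \left(-13449 + w{\left(93 \right)}\right) = 32719 + \left(-18278 - 15712\right) \left(-13449 + 123\right) = 32719 - -452950740 = 32719 + 452950740 = 452983459$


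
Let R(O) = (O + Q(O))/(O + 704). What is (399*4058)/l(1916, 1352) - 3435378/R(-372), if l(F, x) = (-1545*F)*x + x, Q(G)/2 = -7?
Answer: 60061967533712511/20327044868 ≈ 2.9548e+6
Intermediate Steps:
Q(G) = -14 (Q(G) = 2*(-7) = -14)
R(O) = (-14 + O)/(704 + O) (R(O) = (O - 14)/(O + 704) = (-14 + O)/(704 + O))
l(F, x) = x - 1545*F*x (l(F, x) = -1545*F*x + x = x - 1545*F*x)
(399*4058)/l(1916, 1352) - 3435378/R(-372) = (399*4058)/((1352*(1 - 1545*1916))) - 3435378*(704 - 372)/(-14 - 372) = 1619142/((1352*(1 - 2960220))) - 3435378/(-386/332) = 1619142/((1352*(-2960219))) - 3435378/((1/332)*(-386)) = 1619142/(-4002216088) - 3435378/(-193/166) = 1619142*(-1/4002216088) - 3435378*(-166/193) = -42609/105321476 + 570272748/193 = 60061967533712511/20327044868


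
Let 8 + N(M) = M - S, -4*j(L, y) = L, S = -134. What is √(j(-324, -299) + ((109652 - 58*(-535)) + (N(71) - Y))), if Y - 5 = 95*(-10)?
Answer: √141905 ≈ 376.70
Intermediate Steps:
j(L, y) = -L/4
Y = -945 (Y = 5 + 95*(-10) = 5 - 950 = -945)
N(M) = 126 + M (N(M) = -8 + (M - 1*(-134)) = -8 + (M + 134) = -8 + (134 + M) = 126 + M)
√(j(-324, -299) + ((109652 - 58*(-535)) + (N(71) - Y))) = √(-¼*(-324) + ((109652 - 58*(-535)) + ((126 + 71) - 1*(-945)))) = √(81 + ((109652 + 31030) + (197 + 945))) = √(81 + (140682 + 1142)) = √(81 + 141824) = √141905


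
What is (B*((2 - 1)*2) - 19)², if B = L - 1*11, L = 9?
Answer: 529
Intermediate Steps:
B = -2 (B = 9 - 1*11 = 9 - 11 = -2)
(B*((2 - 1)*2) - 19)² = (-2*(2 - 1)*2 - 19)² = (-2*2 - 19)² = (-4 - 19)² = (-23)² = 529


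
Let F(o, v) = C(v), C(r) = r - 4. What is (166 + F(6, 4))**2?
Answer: 27556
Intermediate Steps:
C(r) = -4 + r
F(o, v) = -4 + v
(166 + F(6, 4))**2 = (166 + (-4 + 4))**2 = (166 + 0)**2 = 166**2 = 27556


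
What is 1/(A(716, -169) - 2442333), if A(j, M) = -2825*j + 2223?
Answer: -1/4462810 ≈ -2.2407e-7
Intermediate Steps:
A(j, M) = 2223 - 2825*j
1/(A(716, -169) - 2442333) = 1/((2223 - 2825*716) - 2442333) = 1/((2223 - 2022700) - 2442333) = 1/(-2020477 - 2442333) = 1/(-4462810) = -1/4462810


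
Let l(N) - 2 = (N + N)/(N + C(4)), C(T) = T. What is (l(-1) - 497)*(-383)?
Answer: 569521/3 ≈ 1.8984e+5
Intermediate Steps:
l(N) = 2 + 2*N/(4 + N) (l(N) = 2 + (N + N)/(N + 4) = 2 + (2*N)/(4 + N) = 2 + 2*N/(4 + N))
(l(-1) - 497)*(-383) = (4*(2 - 1)/(4 - 1) - 497)*(-383) = (4*1/3 - 497)*(-383) = (4*(⅓)*1 - 497)*(-383) = (4/3 - 497)*(-383) = -1487/3*(-383) = 569521/3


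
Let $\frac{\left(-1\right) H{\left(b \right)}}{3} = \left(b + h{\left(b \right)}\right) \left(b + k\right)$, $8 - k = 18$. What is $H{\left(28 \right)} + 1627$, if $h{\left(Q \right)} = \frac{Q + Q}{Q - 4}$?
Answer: $-11$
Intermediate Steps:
$k = -10$ ($k = 8 - 18 = -10$)
$h{\left(Q \right)} = \frac{2 Q}{-4 + Q}$
$H{\left(b \right)} = - 3 \left(-10 + b\right) \left(b + \frac{2 b}{-4 + b}\right)$ ($H{\left(b \right)} = - 3 \left(b + \frac{2 b}{-4 + b}\right) \left(b - 10\right) = - 3 \left(b + \frac{2 b}{-4 + b}\right) \left(-10 + b\right) = - 3 \left(-10 + b\right) \left(b + \frac{2 b}{-4 + b}\right)$)
$H{\left(28 \right)} + 1627 = 3 \cdot 28 \frac{1}{-4 + 28} \left(-20 - 28^{2} + 12 \cdot 28\right) + 1627 = 3 \cdot 28 \cdot \frac{1}{24} \left(-20 - 784 + 336\right) + 1627 = 3 \cdot 28 \cdot \frac{1}{24} \left(-468\right) + 1627 = -1638 + 1627 = -11$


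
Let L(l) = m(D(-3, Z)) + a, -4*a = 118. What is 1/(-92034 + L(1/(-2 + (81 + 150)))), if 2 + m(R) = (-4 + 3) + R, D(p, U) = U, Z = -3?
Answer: -2/184139 ≈ -1.0861e-5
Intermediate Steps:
a = -59/2 (a = -¼*118 = -59/2 ≈ -29.500)
m(R) = -3 + R (m(R) = -2 + ((-4 + 3) + R) = -2 + (-1 + R) = -3 + R)
L(l) = -71/2 (L(l) = (-3 - 3) - 59/2 = -6 - 59/2 = -71/2)
1/(-92034 + L(1/(-2 + (81 + 150)))) = 1/(-92034 - 71/2) = 1/(-184139/2) = -2/184139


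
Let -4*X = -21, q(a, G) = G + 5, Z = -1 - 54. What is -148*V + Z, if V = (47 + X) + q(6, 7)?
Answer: -9564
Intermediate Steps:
Z = -55
q(a, G) = 5 + G
X = 21/4 (X = -¼*(-21) = 21/4 ≈ 5.2500)
V = 257/4 (V = (47 + 21/4) + (5 + 7) = 209/4 + 12 = 257/4 ≈ 64.250)
-148*V + Z = -148*257/4 - 55 = -9509 - 55 = -9564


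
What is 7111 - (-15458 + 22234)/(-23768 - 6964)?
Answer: 54635507/7683 ≈ 7111.2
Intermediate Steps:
7111 - (-15458 + 22234)/(-23768 - 6964) = 7111 - 6776/(-30732) = 7111 - 6776*(-1)/30732 = 7111 - 1*(-1694/7683) = 7111 + 1694/7683 = 54635507/7683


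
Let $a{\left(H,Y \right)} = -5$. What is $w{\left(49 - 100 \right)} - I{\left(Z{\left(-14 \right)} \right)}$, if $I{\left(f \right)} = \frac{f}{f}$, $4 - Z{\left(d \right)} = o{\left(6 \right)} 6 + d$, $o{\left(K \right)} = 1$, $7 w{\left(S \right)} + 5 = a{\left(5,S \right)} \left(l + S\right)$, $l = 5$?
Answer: $\frac{218}{7} \approx 31.143$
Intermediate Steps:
$w{\left(S \right)} = - \frac{30}{7} - \frac{5 S}{7}$ ($w{\left(S \right)} = - \frac{5}{7} + \frac{\left(-5\right) \left(5 + S\right)}{7} = - \frac{5}{7} + \frac{-25 - 5 S}{7} = - \frac{5}{7} - \left(\frac{25}{7} + \frac{5 S}{7}\right) = - \frac{30}{7} - \frac{5 S}{7}$)
$Z{\left(d \right)} = -2 - d$ ($Z{\left(d \right)} = 4 - \left(1 \cdot 6 + d\right) = 4 - \left(6 + d\right) = -2 - d$)
$I{\left(f \right)} = 1$
$w{\left(49 - 100 \right)} - I{\left(Z{\left(-14 \right)} \right)} = \left(- \frac{30}{7} - \frac{5 \left(49 - 100\right)}{7}\right) - 1 = \left(- \frac{30}{7} - - \frac{255}{7}\right) - 1 = \left(- \frac{30}{7} + \frac{255}{7}\right) - 1 = \frac{225}{7} - 1 = \frac{218}{7}$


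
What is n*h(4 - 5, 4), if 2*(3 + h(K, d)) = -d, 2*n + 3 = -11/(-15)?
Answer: 17/3 ≈ 5.6667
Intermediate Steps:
n = -17/15 (n = -3/2 + (-11/(-15))/2 = -3/2 + (-11*(-1/15))/2 = -3/2 + (½)*(11/15) = -3/2 + 11/30 = -17/15 ≈ -1.1333)
h(K, d) = -3 - d/2 (h(K, d) = -3 + (-d)/2 = -3 - d/2)
n*h(4 - 5, 4) = -17*(-3 - ½*4)/15 = -17*(-3 - 2)/15 = -17/15*(-5) = 17/3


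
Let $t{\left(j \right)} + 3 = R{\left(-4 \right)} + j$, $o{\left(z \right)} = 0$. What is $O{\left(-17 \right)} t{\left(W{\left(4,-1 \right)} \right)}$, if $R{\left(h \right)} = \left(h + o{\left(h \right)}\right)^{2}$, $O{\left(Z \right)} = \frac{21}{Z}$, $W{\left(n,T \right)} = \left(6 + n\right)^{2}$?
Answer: $- \frac{2373}{17} \approx -139.59$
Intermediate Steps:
$R{\left(h \right)} = h^{2}$ ($R{\left(h \right)} = \left(h + 0\right)^{2} = h^{2}$)
$t{\left(j \right)} = 13 + j$ ($t{\left(j \right)} = -3 + \left(\left(-4\right)^{2} + j\right) = -3 + \left(16 + j\right) = 13 + j$)
$O{\left(-17 \right)} t{\left(W{\left(4,-1 \right)} \right)} = \frac{21}{-17} \left(13 + \left(6 + 4\right)^{2}\right) = 21 \left(- \frac{1}{17}\right) \left(13 + 10^{2}\right) = - \frac{21 \left(13 + 100\right)}{17} = \left(- \frac{21}{17}\right) 113 = - \frac{2373}{17}$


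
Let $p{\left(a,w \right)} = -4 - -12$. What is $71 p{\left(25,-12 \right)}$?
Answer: $568$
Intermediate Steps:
$p{\left(a,w \right)} = 8$ ($p{\left(a,w \right)} = -4 + 12 = 8$)
$71 p{\left(25,-12 \right)} = 71 \cdot 8 = 568$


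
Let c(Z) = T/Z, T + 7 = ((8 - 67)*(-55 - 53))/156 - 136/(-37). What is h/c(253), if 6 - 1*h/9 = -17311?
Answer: 6322073043/6016 ≈ 1.0509e+6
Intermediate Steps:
h = 155853 (h = 54 - 9*(-17311) = 54 + 155799 = 155853)
T = 18048/481 (T = -7 + (((8 - 67)*(-55 - 53))/156 - 136/(-37)) = -7 + (-59*(-108)*(1/156) - 136*(-1/37)) = -7 + (6372*(1/156) + 136/37) = -7 + (531/13 + 136/37) = -7 + 21415/481 = 18048/481 ≈ 37.522)
c(Z) = 18048/(481*Z)
h/c(253) = 155853/(((18048/481)/253)) = 155853/(((18048/481)*(1/253))) = 155853/(18048/121693) = 155853*(121693/18048) = 6322073043/6016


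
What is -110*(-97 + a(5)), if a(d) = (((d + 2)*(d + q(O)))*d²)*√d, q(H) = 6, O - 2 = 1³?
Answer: 10670 - 211750*√5 ≈ -4.6282e+5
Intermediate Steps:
O = 3 (O = 2 + 1³ = 2 + 1 = 3)
a(d) = d^(5/2)*(2 + d)*(6 + d) (a(d) = (((d + 2)*(d + 6))*d²)*√d = (((2 + d)*(6 + d))*d²)*√d = (d²*(2 + d)*(6 + d))*√d = d^(5/2)*(2 + d)*(6 + d))
-110*(-97 + a(5)) = -110*(-97 + 5^(5/2)*(12 + 5² + 8*5)) = -110*(-97 + (25*√5)*(12 + 25 + 40)) = -110*(-97 + (25*√5)*77) = -110*(-97 + 1925*√5) = 10670 - 211750*√5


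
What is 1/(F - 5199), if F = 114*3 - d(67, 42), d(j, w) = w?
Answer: -1/4899 ≈ -0.00020412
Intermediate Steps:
F = 300 (F = 114*3 - 1*42 = 342 - 42 = 300)
1/(F - 5199) = 1/(300 - 5199) = 1/(-4899) = -1/4899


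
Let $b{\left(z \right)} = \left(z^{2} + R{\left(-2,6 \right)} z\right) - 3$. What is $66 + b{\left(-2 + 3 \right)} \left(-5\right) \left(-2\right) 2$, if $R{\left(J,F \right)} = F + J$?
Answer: $106$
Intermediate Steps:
$b{\left(z \right)} = -3 + z^{2} + 4 z$ ($b{\left(z \right)} = \left(z^{2} + \left(6 - 2\right) z\right) - 3 = \left(z^{2} + 4 z\right) - 3 = -3 + z^{2} + 4 z$)
$66 + b{\left(-2 + 3 \right)} \left(-5\right) \left(-2\right) 2 = 66 + \left(-3 + \left(-2 + 3\right)^{2} + 4 \left(-2 + 3\right)\right) \left(-5\right) \left(-2\right) 2 = 66 + \left(-3 + 1^{2} + 4 \cdot 1\right) 10 \cdot 2 = 66 + \left(-3 + 1 + 4\right) 20 = 66 + 2 \cdot 20 = 66 + 40 = 106$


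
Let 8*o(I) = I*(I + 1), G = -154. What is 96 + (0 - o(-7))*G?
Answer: 1809/2 ≈ 904.50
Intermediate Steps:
o(I) = I*(1 + I)/8 (o(I) = (I*(I + 1))/8 = (I*(1 + I))/8 = I*(1 + I)/8)
96 + (0 - o(-7))*G = 96 + (0 - (-7)*(1 - 7)/8)*(-154) = 96 + (0 - (-7)*(-6)/8)*(-154) = 96 + (0 - 1*21/4)*(-154) = 96 + (0 - 21/4)*(-154) = 96 - 21/4*(-154) = 96 + 1617/2 = 1809/2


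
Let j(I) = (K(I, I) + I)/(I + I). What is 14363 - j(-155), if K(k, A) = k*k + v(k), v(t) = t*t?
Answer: 29035/2 ≈ 14518.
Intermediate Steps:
v(t) = t²
K(k, A) = 2*k² (K(k, A) = k*k + k² = k² + k² = 2*k²)
j(I) = (I + 2*I²)/(2*I) (j(I) = (2*I² + I)/(I + I) = (I + 2*I²)/((2*I)) = (I + 2*I²)*(1/(2*I)) = (I + 2*I²)/(2*I))
14363 - j(-155) = 14363 - (½ - 155) = 14363 - 1*(-309/2) = 14363 + 309/2 = 29035/2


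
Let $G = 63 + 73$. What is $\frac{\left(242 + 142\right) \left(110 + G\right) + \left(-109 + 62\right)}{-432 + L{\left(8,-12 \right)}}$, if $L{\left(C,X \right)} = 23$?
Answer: $- \frac{94417}{409} \approx -230.85$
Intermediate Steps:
$G = 136$
$\frac{\left(242 + 142\right) \left(110 + G\right) + \left(-109 + 62\right)}{-432 + L{\left(8,-12 \right)}} = \frac{\left(242 + 142\right) \left(110 + 136\right) + \left(-109 + 62\right)}{-432 + 23} = \frac{384 \cdot 246 - 47}{-409} = \left(94464 - 47\right) \left(- \frac{1}{409}\right) = 94417 \left(- \frac{1}{409}\right) = - \frac{94417}{409}$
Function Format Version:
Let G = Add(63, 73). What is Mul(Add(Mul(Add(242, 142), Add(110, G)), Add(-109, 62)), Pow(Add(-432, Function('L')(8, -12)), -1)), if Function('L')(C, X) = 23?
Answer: Rational(-94417, 409) ≈ -230.85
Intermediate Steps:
G = 136
Mul(Add(Mul(Add(242, 142), Add(110, G)), Add(-109, 62)), Pow(Add(-432, Function('L')(8, -12)), -1)) = Mul(Add(Mul(Add(242, 142), Add(110, 136)), Add(-109, 62)), Pow(Add(-432, 23), -1)) = Mul(Add(Mul(384, 246), -47), Pow(-409, -1)) = Mul(Add(94464, -47), Rational(-1, 409)) = Mul(94417, Rational(-1, 409)) = Rational(-94417, 409)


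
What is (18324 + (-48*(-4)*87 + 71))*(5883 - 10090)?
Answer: -147661493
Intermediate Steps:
(18324 + (-48*(-4)*87 + 71))*(5883 - 10090) = (18324 + (192*87 + 71))*(-4207) = (18324 + (16704 + 71))*(-4207) = (18324 + 16775)*(-4207) = 35099*(-4207) = -147661493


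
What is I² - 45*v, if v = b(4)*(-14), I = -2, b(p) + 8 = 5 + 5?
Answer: 1264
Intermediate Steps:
b(p) = 2 (b(p) = -8 + (5 + 5) = -8 + 10 = 2)
v = -28 (v = 2*(-14) = -28)
I² - 45*v = (-2)² - 45*(-28) = 4 + 1260 = 1264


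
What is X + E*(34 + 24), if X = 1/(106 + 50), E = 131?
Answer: 1185289/156 ≈ 7598.0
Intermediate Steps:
X = 1/156 ≈ 0.0064103
X + E*(34 + 24) = 1/156 + 131*(34 + 24) = 1/156 + 131*58 = 1/156 + 7598 = 1185289/156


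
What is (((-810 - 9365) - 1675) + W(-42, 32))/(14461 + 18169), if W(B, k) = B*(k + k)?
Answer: -7269/16315 ≈ -0.44554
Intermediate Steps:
W(B, k) = 2*B*k (W(B, k) = B*(2*k) = 2*B*k)
(((-810 - 9365) - 1675) + W(-42, 32))/(14461 + 18169) = (((-810 - 9365) - 1675) + 2*(-42)*32)/(14461 + 18169) = ((-10175 - 1675) - 2688)/32630 = (-11850 - 2688)*(1/32630) = -14538*1/32630 = -7269/16315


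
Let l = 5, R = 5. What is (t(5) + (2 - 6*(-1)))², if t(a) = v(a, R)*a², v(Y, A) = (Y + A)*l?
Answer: 1582564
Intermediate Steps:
v(Y, A) = 5*A + 5*Y (v(Y, A) = (Y + A)*5 = (A + Y)*5 = 5*A + 5*Y)
t(a) = a²*(25 + 5*a) (t(a) = (5*5 + 5*a)*a² = (25 + 5*a)*a² = a²*(25 + 5*a))
(t(5) + (2 - 6*(-1)))² = (5*5²*(5 + 5) + (2 - 6*(-1)))² = (5*25*10 + (2 + 6))² = (1250 + 8)² = 1258² = 1582564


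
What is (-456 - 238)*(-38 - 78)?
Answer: 80504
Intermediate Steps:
(-456 - 238)*(-38 - 78) = -694*(-116) = 80504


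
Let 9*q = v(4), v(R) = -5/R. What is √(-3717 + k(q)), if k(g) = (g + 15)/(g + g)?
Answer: I*√15082/2 ≈ 61.404*I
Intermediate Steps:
q = -5/36 (q = (-5/4)/9 = (-5*¼)/9 = (⅑)*(-5/4) = -5/36 ≈ -0.13889)
k(g) = (15 + g)/(2*g) (k(g) = (15 + g)/((2*g)) = (15 + g)*(1/(2*g)) = (15 + g)/(2*g))
√(-3717 + k(q)) = √(-3717 + (15 - 5/36)/(2*(-5/36))) = √(-3717 + (½)*(-36/5)*(535/36)) = √(-3717 - 107/2) = √(-7541/2) = I*√15082/2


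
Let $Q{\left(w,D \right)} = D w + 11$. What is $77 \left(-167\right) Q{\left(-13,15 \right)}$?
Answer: $2366056$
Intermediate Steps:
$Q{\left(w,D \right)} = 11 + D w$
$77 \left(-167\right) Q{\left(-13,15 \right)} = 77 \left(-167\right) \left(11 + 15 \left(-13\right)\right) = - 12859 \left(11 - 195\right) = \left(-12859\right) \left(-184\right) = 2366056$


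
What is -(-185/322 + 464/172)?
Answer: -29397/13846 ≈ -2.1231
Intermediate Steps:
-(-185/322 + 464/172) = -(-185*1/322 + 464*(1/172)) = -(-185/322 + 116/43) = -1*29397/13846 = -29397/13846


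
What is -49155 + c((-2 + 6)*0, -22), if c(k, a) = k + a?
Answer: -49177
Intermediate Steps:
c(k, a) = a + k
-49155 + c((-2 + 6)*0, -22) = -49155 + (-22 + (-2 + 6)*0) = -49155 + (-22 + 4*0) = -49155 + (-22 + 0) = -49155 - 22 = -49177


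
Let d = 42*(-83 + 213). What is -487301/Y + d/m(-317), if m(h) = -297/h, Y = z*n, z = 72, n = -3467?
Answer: 16007368151/2745864 ≈ 5829.6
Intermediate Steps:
d = 5460 (d = 42*130 = 5460)
Y = -249624 (Y = 72*(-3467) = -249624)
-487301/Y + d/m(-317) = -487301/(-249624) + 5460/((-297/(-317))) = -487301*(-1/249624) + 5460/((-297*(-1/317))) = 487301/249624 + 5460/(297/317) = 487301/249624 + 5460*(317/297) = 487301/249624 + 576940/99 = 16007368151/2745864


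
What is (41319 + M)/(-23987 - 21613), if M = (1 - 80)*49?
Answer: -4681/5700 ≈ -0.82123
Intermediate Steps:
M = -3871 (M = -79*49 = -3871)
(41319 + M)/(-23987 - 21613) = (41319 - 3871)/(-23987 - 21613) = 37448/(-45600) = 37448*(-1/45600) = -4681/5700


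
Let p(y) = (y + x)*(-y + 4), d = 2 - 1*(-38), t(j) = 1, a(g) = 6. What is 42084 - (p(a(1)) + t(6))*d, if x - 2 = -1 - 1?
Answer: 42524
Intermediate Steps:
x = 0 (x = 2 + (-1 - 1) = 2 - 2 = 0)
d = 40 (d = 2 + 38 = 40)
p(y) = y*(4 - y) (p(y) = (y + 0)*(-y + 4) = y*(4 - y))
42084 - (p(a(1)) + t(6))*d = 42084 - (6*(4 - 1*6) + 1)*40 = 42084 - (6*(4 - 6) + 1)*40 = 42084 - (6*(-2) + 1)*40 = 42084 - (-12 + 1)*40 = 42084 - (-11)*40 = 42084 - 1*(-440) = 42084 + 440 = 42524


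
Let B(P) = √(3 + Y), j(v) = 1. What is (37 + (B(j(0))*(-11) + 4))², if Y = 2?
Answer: 2286 - 902*√5 ≈ 269.07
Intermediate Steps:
B(P) = √5 (B(P) = √(3 + 2) = √5)
(37 + (B(j(0))*(-11) + 4))² = (37 + (√5*(-11) + 4))² = (37 + (-11*√5 + 4))² = (37 + (4 - 11*√5))² = (41 - 11*√5)²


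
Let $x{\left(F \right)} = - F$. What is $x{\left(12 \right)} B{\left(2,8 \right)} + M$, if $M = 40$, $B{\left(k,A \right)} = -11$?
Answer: $172$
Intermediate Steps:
$x{\left(12 \right)} B{\left(2,8 \right)} + M = \left(-1\right) 12 \left(-11\right) + 40 = \left(-12\right) \left(-11\right) + 40 = 132 + 40 = 172$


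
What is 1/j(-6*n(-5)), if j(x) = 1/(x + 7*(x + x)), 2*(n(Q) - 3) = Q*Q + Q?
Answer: -1170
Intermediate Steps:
n(Q) = 3 + Q/2 + Q**2/2 (n(Q) = 3 + (Q*Q + Q)/2 = 3 + (Q**2 + Q)/2 = 3 + (Q + Q**2)/2 = 3 + (Q/2 + Q**2/2) = 3 + Q/2 + Q**2/2)
j(x) = 1/(15*x) (j(x) = 1/(x + 7*(2*x)) = 1/(x + 14*x) = 1/(15*x))
1/j(-6*n(-5)) = 1/(1/(15*((-6*(3 + (1/2)*(-5) + (1/2)*(-5)**2))))) = 1/(1/(15*((-6*(3 - 5/2 + (1/2)*25))))) = 1/(1/(15*((-6*(3 - 5/2 + 25/2))))) = 1/(1/(15*((-6*13)))) = 1/((1/15)/(-78)) = 1/((1/15)*(-1/78)) = 1/(-1/1170) = -1170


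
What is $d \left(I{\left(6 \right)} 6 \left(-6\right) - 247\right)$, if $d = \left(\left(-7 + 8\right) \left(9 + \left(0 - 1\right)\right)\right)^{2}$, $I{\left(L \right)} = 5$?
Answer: $-27328$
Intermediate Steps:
$d = 64$ ($d = \left(1 \left(9 - 1\right)\right)^{2} = \left(1 \cdot 8\right)^{2} = 8^{2} = 64$)
$d \left(I{\left(6 \right)} 6 \left(-6\right) - 247\right) = 64 \left(5 \cdot 6 \left(-6\right) - 247\right) = 64 \left(30 \left(-6\right) - 247\right) = 64 \left(-180 - 247\right) = 64 \left(-427\right) = -27328$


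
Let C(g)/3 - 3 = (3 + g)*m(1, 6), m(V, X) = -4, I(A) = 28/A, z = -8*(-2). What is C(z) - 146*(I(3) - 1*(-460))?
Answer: -206225/3 ≈ -68742.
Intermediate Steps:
z = 16
C(g) = -27 - 12*g (C(g) = 9 + 3*((3 + g)*(-4)) = 9 + 3*(-12 - 4*g) = 9 + (-36 - 12*g) = -27 - 12*g)
C(z) - 146*(I(3) - 1*(-460)) = (-27 - 12*16) - 146*(28/3 - 1*(-460)) = (-27 - 192) - 146*(28*(⅓) + 460) = -219 - 146*(28/3 + 460) = -219 - 146*1408/3 = -219 - 205568/3 = -206225/3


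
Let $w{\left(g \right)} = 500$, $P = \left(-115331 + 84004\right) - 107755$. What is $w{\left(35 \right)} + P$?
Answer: $-138582$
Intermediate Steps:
$P = -139082$ ($P = -31327 - 107755 = -139082$)
$w{\left(35 \right)} + P = 500 - 139082 = -138582$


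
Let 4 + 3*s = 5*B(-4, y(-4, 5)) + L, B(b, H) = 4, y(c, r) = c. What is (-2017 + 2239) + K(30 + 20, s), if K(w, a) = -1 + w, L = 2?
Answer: 271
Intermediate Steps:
s = 6 (s = -4/3 + (5*4 + 2)/3 = -4/3 + (20 + 2)/3 = -4/3 + (⅓)*22 = -4/3 + 22/3 = 6)
(-2017 + 2239) + K(30 + 20, s) = (-2017 + 2239) + (-1 + (30 + 20)) = 222 + (-1 + 50) = 222 + 49 = 271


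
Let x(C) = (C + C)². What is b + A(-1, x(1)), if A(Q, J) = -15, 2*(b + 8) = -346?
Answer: -196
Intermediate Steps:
x(C) = 4*C² (x(C) = (2*C)² = 4*C²)
b = -181 (b = -8 + (½)*(-346) = -8 - 173 = -181)
b + A(-1, x(1)) = -181 - 15 = -196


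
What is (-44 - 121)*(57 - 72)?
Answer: 2475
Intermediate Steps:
(-44 - 121)*(57 - 72) = -165*(-15) = 2475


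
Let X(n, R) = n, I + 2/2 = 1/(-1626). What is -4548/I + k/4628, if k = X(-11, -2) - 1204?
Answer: 34222305339/7529756 ≈ 4544.9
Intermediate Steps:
I = -1627/1626 (I = -1 + 1/(-1626) = -1 - 1/1626 = -1627/1626 ≈ -1.0006)
k = -1215 (k = -11 - 1204 = -1215)
-4548/I + k/4628 = -4548/(-1627/1626) - 1215/4628 = -4548*(-1626/1627) - 1215*1/4628 = 7395048/1627 - 1215/4628 = 34222305339/7529756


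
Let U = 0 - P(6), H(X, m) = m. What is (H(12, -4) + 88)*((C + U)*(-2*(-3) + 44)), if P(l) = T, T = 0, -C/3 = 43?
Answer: -541800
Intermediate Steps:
C = -129 (C = -3*43 = -129)
P(l) = 0
U = 0 (U = 0 - 1*0 = 0 + 0 = 0)
(H(12, -4) + 88)*((C + U)*(-2*(-3) + 44)) = (-4 + 88)*((-129 + 0)*(-2*(-3) + 44)) = 84*(-129*(6 + 44)) = 84*(-129*50) = 84*(-6450) = -541800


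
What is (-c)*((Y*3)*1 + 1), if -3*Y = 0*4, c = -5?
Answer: 5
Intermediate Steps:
Y = 0 (Y = -0*4 = -⅓*0 = 0)
(-c)*((Y*3)*1 + 1) = (-1*(-5))*((0*3)*1 + 1) = 5*(0*1 + 1) = 5*(0 + 1) = 5*1 = 5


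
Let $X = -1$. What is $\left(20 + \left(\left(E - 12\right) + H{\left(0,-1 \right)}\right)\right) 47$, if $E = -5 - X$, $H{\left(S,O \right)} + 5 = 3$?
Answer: $94$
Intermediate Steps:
$H{\left(S,O \right)} = -2$ ($H{\left(S,O \right)} = -5 + 3 = -2$)
$E = -4$ ($E = -5 - -1 = -5 + 1 = -4$)
$\left(20 + \left(\left(E - 12\right) + H{\left(0,-1 \right)}\right)\right) 47 = \left(20 - 18\right) 47 = 2 \cdot 47 = 94$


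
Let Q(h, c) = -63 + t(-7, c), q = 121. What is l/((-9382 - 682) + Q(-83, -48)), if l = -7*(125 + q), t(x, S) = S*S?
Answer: 1722/7823 ≈ 0.22012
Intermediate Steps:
t(x, S) = S**2
Q(h, c) = -63 + c**2
l = -1722 (l = -7*(125 + 121) = -7*246 = -1722)
l/((-9382 - 682) + Q(-83, -48)) = -1722/((-9382 - 682) + (-63 + (-48)**2)) = -1722/(-10064 + (-63 + 2304)) = -1722/(-10064 + 2241) = -1722/(-7823) = -1722*(-1/7823) = 1722/7823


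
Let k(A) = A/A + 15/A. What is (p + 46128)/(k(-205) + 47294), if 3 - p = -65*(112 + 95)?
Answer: 407171/323182 ≈ 1.2599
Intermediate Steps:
p = 13458 (p = 3 - (-65)*(112 + 95) = 3 - (-65)*207 = 3 - 1*(-13455) = 3 + 13455 = 13458)
k(A) = 1 + 15/A
(p + 46128)/(k(-205) + 47294) = (13458 + 46128)/((15 - 205)/(-205) + 47294) = 59586/(-1/205*(-190) + 47294) = 59586/(38/41 + 47294) = 59586/(1939092/41) = 59586*(41/1939092) = 407171/323182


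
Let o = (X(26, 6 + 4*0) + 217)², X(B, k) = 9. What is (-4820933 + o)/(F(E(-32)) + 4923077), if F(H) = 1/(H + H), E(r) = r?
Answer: -305270848/315076927 ≈ -0.96888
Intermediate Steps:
o = 51076 (o = (9 + 217)² = 226² = 51076)
F(H) = 1/(2*H)
(-4820933 + o)/(F(E(-32)) + 4923077) = (-4820933 + 51076)/((½)/(-32) + 4923077) = -4769857/((½)*(-1/32) + 4923077) = -4769857/(-1/64 + 4923077) = -4769857/315076927/64 = -4769857*64/315076927 = -305270848/315076927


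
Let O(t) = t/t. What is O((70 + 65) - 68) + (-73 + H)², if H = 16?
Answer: 3250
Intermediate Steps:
O(t) = 1
O((70 + 65) - 68) + (-73 + H)² = 1 + (-73 + 16)² = 1 + (-57)² = 1 + 3249 = 3250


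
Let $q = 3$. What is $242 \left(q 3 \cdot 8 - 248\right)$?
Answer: $-42592$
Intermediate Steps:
$242 \left(q 3 \cdot 8 - 248\right) = 242 \left(3 \cdot 3 \cdot 8 - 248\right) = 242 \left(9 \cdot 8 - 248\right) = 242 \left(72 - 248\right) = 242 \left(-176\right) = -42592$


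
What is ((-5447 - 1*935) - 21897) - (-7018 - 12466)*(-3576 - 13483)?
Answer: -332405835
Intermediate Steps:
((-5447 - 1*935) - 21897) - (-7018 - 12466)*(-3576 - 13483) = ((-5447 - 935) - 21897) - (-19484)*(-17059) = (-6382 - 21897) - 1*332377556 = -28279 - 332377556 = -332405835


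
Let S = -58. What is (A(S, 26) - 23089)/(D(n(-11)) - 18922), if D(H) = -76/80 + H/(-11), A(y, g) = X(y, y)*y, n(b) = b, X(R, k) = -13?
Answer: 446700/378439 ≈ 1.1804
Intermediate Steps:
A(y, g) = -13*y
D(H) = -19/20 - H/11 (D(H) = -76*1/80 + H*(-1/11) = -19/20 - H/11)
(A(S, 26) - 23089)/(D(n(-11)) - 18922) = (-13*(-58) - 23089)/((-19/20 - 1/11*(-11)) - 18922) = (754 - 23089)/((-19/20 + 1) - 18922) = -22335/(1/20 - 18922) = -22335/(-378439/20) = -22335*(-20/378439) = 446700/378439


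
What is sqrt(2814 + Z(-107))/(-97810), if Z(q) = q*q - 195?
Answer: -sqrt(3517)/48905 ≈ -0.0012126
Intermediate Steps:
Z(q) = -195 + q**2 (Z(q) = q**2 - 195 = -195 + q**2)
sqrt(2814 + Z(-107))/(-97810) = sqrt(2814 + (-195 + (-107)**2))/(-97810) = sqrt(2814 + (-195 + 11449))*(-1/97810) = sqrt(2814 + 11254)*(-1/97810) = sqrt(14068)*(-1/97810) = (2*sqrt(3517))*(-1/97810) = -sqrt(3517)/48905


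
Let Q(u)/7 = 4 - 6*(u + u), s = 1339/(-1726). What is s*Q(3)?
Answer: 149968/863 ≈ 173.78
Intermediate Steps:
s = -1339/1726 (s = 1339*(-1/1726) = -1339/1726 ≈ -0.77578)
Q(u) = 28 - 84*u (Q(u) = 7*(4 - 6*(u + u)) = 7*(4 - 6*2*u) = 7*(4 - 12*u) = 28 - 84*u)
s*Q(3) = -1339*(28 - 84*3)/1726 = -1339*(28 - 252)/1726 = -1339/1726*(-224) = 149968/863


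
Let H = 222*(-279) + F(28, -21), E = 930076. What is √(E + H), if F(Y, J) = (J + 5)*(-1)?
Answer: √868154 ≈ 931.75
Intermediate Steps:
F(Y, J) = -5 - J (F(Y, J) = (5 + J)*(-1) = -5 - J)
H = -61922 (H = 222*(-279) + (-5 - 1*(-21)) = -61938 + (-5 + 21) = -61938 + 16 = -61922)
√(E + H) = √(930076 - 61922) = √868154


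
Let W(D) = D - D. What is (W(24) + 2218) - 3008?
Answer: -790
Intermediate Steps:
W(D) = 0
(W(24) + 2218) - 3008 = (0 + 2218) - 3008 = 2218 - 3008 = -790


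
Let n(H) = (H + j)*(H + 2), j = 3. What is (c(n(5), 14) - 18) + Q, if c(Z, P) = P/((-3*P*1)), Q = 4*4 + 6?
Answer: 11/3 ≈ 3.6667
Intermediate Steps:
Q = 22 (Q = 16 + 6 = 22)
n(H) = (2 + H)*(3 + H) (n(H) = (H + 3)*(H + 2) = (3 + H)*(2 + H) = (2 + H)*(3 + H))
c(Z, P) = -⅓ (c(Z, P) = P/((-3*P)) = P*(-1/(3*P)) = -⅓)
(c(n(5), 14) - 18) + Q = (-⅓ - 18) + 22 = -55/3 + 22 = 11/3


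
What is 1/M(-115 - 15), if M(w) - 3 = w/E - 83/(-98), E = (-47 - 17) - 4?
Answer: 833/4797 ≈ 0.17365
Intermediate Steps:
E = -68 (E = -64 - 4 = -68)
M(w) = 377/98 - w/68 (M(w) = 3 + (w/(-68) - 83/(-98)) = 3 + (w*(-1/68) - 83*(-1/98)) = 3 + (-w/68 + 83/98) = 3 + (83/98 - w/68) = 377/98 - w/68)
1/M(-115 - 15) = 1/(377/98 - (-115 - 15)/68) = 1/(377/98 - 1/68*(-130)) = 1/(377/98 + 65/34) = 1/(4797/833) = 833/4797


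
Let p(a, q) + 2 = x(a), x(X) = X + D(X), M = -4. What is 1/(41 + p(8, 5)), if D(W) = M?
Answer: 1/43 ≈ 0.023256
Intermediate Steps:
D(W) = -4
x(X) = -4 + X (x(X) = X - 4 = -4 + X)
p(a, q) = -6 + a (p(a, q) = -2 + (-4 + a) = -6 + a)
1/(41 + p(8, 5)) = 1/(41 + (-6 + 8)) = 1/(41 + 2) = 1/43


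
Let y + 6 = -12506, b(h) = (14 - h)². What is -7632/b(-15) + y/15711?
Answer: -130428944/13212951 ≈ -9.8713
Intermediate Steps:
y = -12512 (y = -6 - 12506 = -12512)
-7632/b(-15) + y/15711 = -7632/(-14 - 15)² - 12512/15711 = -7632/((-29)²) - 12512*1/15711 = -7632/841 - 12512/15711 = -130428944/13212951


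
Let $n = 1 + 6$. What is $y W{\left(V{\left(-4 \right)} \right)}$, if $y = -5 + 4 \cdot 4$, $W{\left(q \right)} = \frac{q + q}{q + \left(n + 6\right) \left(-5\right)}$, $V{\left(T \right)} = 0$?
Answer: $0$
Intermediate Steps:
$n = 7$
$W{\left(q \right)} = \frac{2 q}{-65 + q}$ ($W{\left(q \right)} = \frac{q + q}{q + \left(7 + 6\right) \left(-5\right)} = \frac{2 q}{q + 13 \left(-5\right)} = \frac{2 q}{q - 65} = \frac{2 q}{-65 + q}$)
$y = 11$ ($y = -5 + 16 = 11$)
$y W{\left(V{\left(-4 \right)} \right)} = 11 \cdot 2 \cdot 0 \frac{1}{-65 + 0} = 11 \cdot 2 \cdot 0 \frac{1}{-65} = 11 \cdot 2 \cdot 0 \left(- \frac{1}{65}\right) = 11 \cdot 0 = 0$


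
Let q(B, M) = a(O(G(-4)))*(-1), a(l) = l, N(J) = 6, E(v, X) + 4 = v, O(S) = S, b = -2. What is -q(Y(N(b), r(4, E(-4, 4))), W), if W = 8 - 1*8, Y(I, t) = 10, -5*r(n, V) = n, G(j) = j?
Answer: -4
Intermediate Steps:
E(v, X) = -4 + v
r(n, V) = -n/5
W = 0 (W = 8 - 8 = 0)
q(B, M) = 4 (q(B, M) = -4*(-1) = 4)
-q(Y(N(b), r(4, E(-4, 4))), W) = -1*4 = -4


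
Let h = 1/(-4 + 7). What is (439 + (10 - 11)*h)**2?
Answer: 1731856/9 ≈ 1.9243e+5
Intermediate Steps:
h = 1/3 ≈ 0.33333
(439 + (10 - 11)*h)**2 = (439 + (10 - 11)*(1/3))**2 = (439 - 1*1/3)**2 = (439 - 1/3)**2 = (1316/3)**2 = 1731856/9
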